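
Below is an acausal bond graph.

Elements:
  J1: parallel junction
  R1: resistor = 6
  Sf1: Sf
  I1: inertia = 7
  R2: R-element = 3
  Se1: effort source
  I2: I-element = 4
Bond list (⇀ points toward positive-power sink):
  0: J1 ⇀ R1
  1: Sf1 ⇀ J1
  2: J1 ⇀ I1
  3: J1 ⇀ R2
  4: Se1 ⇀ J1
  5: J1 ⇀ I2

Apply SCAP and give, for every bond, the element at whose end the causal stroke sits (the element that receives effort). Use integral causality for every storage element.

b1 stroke at Sf1  (Sf1 (Sf) sets flow on bond)
b4 stroke at J1  (Se1: effort source, stroke at far end)
b0 stroke at R1  (J1 effort already set via bond 4)
b2 stroke at I1  (0-jn J1 has e-setter on 4)
b3 stroke at R2  (J1 effort already set via bond 4)
b5 stroke at I2  (J1: bond 4 brought effort, rest push out)

bond 0 |R1
bond 1 |Sf1
bond 2 |I1
bond 3 |R2
bond 4 |J1
bond 5 |I2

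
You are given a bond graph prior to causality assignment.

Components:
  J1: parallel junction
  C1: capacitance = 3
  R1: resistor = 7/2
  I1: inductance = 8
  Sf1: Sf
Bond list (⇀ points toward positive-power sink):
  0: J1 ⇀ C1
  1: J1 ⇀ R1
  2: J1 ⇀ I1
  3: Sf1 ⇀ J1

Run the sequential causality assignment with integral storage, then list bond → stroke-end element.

bond 0 |J1
bond 1 |R1
bond 2 |I1
bond 3 |Sf1

bond 3 →Sf1  (Sf1 (Sf) sets flow on bond)
bond 0 →J1  (C1: C, integral causality)
bond 1 →R1  (J1: bond 0 brought effort, rest push out)
bond 2 →I1  (J1 effort already set via bond 0)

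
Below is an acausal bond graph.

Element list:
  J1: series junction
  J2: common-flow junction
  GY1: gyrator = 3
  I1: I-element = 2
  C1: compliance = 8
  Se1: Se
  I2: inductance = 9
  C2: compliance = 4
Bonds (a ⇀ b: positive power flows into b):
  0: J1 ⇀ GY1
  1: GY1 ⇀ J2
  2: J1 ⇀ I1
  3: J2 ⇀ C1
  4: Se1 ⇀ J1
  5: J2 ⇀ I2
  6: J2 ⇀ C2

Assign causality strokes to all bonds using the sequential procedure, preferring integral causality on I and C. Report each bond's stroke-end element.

#4 stroke at J1  (Se1: effort source, stroke at far end)
#2 stroke at I1  (prefer integral on I1)
#0 stroke at J1  (J1: bond 2 brought flow, rest push out)
#1 stroke at J2  (GY1 both-in/both-out from 0)
#3 stroke at J2  (C1 outputs effort q/C1)
#5 stroke at I2  (I2: I, integral causality)
#6 stroke at J2  (J2: bond 5 brought flow, rest push out)

bond 0 stroke at J1
bond 1 stroke at J2
bond 2 stroke at I1
bond 3 stroke at J2
bond 4 stroke at J1
bond 5 stroke at I2
bond 6 stroke at J2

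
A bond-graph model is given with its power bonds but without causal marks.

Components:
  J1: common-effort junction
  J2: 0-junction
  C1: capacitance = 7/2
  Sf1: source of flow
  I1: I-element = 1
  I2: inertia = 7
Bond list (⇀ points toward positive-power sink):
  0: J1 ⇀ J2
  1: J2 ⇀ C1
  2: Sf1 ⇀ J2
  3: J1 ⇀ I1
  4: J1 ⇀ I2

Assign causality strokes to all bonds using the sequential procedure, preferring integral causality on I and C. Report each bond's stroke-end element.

b2 stroke→Sf1  (Sf1: flow source, stroke at near end)
b1 stroke→J2  (C1 integral (e out))
b0 stroke→J1  (common-e at J2 fixed by 1)
b3 stroke→I1  (J1: bond 0 brought effort, rest push out)
b4 stroke→I2  (common-e at J1 fixed by 0)

bond 0 →J1
bond 1 →J2
bond 2 →Sf1
bond 3 →I1
bond 4 →I2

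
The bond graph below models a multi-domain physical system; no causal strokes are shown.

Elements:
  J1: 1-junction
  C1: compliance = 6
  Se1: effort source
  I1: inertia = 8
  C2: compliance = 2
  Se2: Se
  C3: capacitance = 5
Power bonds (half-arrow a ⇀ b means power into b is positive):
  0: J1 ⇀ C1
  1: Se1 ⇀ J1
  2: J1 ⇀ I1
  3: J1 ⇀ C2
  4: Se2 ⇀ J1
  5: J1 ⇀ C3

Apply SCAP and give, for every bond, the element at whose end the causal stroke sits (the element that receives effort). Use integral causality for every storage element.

#0 |J1
#1 |J1
#2 |I1
#3 |J1
#4 |J1
#5 |J1

#1 stroke at J1  (Se1 (Se) sets effort on bond)
#4 stroke at J1  (Se2: effort source, stroke at far end)
#0 stroke at J1  (C1 outputs effort q/C1)
#2 stroke at I1  (I1: I, integral causality)
#3 stroke at J1  (J1 flow already set via bond 2)
#5 stroke at J1  (1-jn J1 has f-setter on 2)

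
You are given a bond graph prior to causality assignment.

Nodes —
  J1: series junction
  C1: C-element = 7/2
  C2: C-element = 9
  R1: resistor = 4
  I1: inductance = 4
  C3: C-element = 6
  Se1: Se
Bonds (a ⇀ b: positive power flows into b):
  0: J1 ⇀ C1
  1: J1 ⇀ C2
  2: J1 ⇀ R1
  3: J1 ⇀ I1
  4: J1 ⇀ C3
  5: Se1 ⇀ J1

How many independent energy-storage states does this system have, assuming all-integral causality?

b5 →J1  (source Se1 imposes e)
b0 →J1  (C1 integral (e out))
b1 →J1  (prefer integral on C2)
b3 →I1  (I1: I, integral causality)
b2 →J1  (1-jn J1 has f-setter on 3)
b4 →J1  (1-jn J1 has f-setter on 3)

4  (C1, C2, C3, I1 all integral)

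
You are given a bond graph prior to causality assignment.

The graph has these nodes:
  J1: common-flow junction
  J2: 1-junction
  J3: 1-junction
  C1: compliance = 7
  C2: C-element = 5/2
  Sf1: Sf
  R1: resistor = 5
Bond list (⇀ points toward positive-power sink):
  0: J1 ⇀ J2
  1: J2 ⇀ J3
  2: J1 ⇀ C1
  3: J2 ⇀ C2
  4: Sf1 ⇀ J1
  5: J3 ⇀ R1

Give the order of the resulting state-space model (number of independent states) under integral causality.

b4 |Sf1  (source Sf1 imposes f)
b0 |J1  (J1: bond 4 brought flow, rest push out)
b2 |J1  (J1: bond 4 brought flow, rest push out)
b1 |J2  (common-f at J2 fixed by 0)
b3 |J2  (J2 flow already set via bond 0)
b5 |J3  (common-f at J3 fixed by 1)

2  (C1, C2 all integral)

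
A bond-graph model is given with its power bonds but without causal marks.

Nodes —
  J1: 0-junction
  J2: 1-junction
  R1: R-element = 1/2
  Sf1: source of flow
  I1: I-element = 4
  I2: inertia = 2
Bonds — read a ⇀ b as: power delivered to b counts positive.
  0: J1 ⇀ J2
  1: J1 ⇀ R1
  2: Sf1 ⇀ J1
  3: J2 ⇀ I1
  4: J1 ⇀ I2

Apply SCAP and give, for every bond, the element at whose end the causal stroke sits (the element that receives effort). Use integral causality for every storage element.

β0 stroke→J2
β1 stroke→J1
β2 stroke→Sf1
β3 stroke→I1
β4 stroke→I2

#2 stroke at Sf1  (Sf1: flow source, stroke at near end)
#3 stroke at I1  (prefer integral on I1)
#0 stroke at J2  (common-f at J2 fixed by 3)
#4 stroke at I2  (I2 integral (f out))
#1 stroke at J1  (only one effort-in slot at J1)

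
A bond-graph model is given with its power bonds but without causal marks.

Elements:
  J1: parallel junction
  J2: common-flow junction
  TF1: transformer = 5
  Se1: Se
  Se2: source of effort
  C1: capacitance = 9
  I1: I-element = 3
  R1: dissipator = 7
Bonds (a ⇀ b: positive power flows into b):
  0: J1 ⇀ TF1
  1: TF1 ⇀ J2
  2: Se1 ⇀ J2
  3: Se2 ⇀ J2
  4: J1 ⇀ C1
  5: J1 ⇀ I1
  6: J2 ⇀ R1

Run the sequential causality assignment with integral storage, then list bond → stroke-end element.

b0 stroke at TF1
b1 stroke at J2
b2 stroke at J2
b3 stroke at J2
b4 stroke at J1
b5 stroke at I1
b6 stroke at R1

bond 2 |J2  (source Se1 imposes e)
bond 3 |J2  (Se2 (Se) sets effort on bond)
bond 4 |J1  (C1 outputs effort q/C1)
bond 0 |TF1  (0-jn J1 has e-setter on 4)
bond 5 |I1  (J1 effort already set via bond 4)
bond 1 |J2  (TF1: transformer flips bond 0)
bond 6 |R1  (J2: last free bond brings flow in)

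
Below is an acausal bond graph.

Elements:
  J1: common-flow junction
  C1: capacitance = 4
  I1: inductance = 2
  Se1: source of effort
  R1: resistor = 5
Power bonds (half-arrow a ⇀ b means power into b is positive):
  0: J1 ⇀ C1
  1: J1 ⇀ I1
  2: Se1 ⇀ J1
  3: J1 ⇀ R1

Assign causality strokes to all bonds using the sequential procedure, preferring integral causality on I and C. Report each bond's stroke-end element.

bond 2 stroke at J1  (Se1 fixes effort; stroke away)
bond 0 stroke at J1  (C1 outputs effort q/C1)
bond 1 stroke at I1  (I1 outputs flow p/I1)
bond 3 stroke at J1  (J1: bond 1 brought flow, rest push out)

#0 →J1
#1 →I1
#2 →J1
#3 →J1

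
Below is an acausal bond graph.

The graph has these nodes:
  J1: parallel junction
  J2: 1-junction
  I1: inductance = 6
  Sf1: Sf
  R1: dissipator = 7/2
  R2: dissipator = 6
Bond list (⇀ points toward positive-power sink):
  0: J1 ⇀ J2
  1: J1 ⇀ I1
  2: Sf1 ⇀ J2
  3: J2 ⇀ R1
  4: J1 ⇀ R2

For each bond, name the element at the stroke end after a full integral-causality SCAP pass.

bond 2 stroke at Sf1  (Sf1 fixes flow; stroke at Sf1)
bond 0 stroke at J2  (common-f at J2 fixed by 2)
bond 3 stroke at J2  (J2 flow already set via bond 2)
bond 1 stroke at I1  (I1 integral (f out))
bond 4 stroke at J1  (closing 0-jn rule on J1)

#0 stroke at J2
#1 stroke at I1
#2 stroke at Sf1
#3 stroke at J2
#4 stroke at J1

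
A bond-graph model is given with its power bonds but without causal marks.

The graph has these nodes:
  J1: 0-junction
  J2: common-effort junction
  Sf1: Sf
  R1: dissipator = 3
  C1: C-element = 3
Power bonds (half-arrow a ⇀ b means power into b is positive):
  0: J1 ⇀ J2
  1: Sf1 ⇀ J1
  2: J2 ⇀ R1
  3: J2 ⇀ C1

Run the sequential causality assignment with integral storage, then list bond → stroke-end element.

b1 stroke at Sf1  (Sf1 (Sf) sets flow on bond)
b0 stroke at J1  (J1: last free bond brings effort in)
b3 stroke at J2  (C1: C, integral causality)
b2 stroke at R1  (common-e at J2 fixed by 3)

#0 →J1
#1 →Sf1
#2 →R1
#3 →J2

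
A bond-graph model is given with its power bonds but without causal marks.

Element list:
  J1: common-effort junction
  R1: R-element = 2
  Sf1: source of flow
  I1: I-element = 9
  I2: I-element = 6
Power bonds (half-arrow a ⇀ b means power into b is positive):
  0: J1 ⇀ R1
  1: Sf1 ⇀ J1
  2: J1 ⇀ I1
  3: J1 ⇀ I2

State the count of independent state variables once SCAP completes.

bond 1 stroke at Sf1  (source Sf1 imposes f)
bond 2 stroke at I1  (I1 outputs flow p/I1)
bond 3 stroke at I2  (prefer integral on I2)
bond 0 stroke at J1  (J1: last free bond brings effort in)

2  (I1, I2 all integral)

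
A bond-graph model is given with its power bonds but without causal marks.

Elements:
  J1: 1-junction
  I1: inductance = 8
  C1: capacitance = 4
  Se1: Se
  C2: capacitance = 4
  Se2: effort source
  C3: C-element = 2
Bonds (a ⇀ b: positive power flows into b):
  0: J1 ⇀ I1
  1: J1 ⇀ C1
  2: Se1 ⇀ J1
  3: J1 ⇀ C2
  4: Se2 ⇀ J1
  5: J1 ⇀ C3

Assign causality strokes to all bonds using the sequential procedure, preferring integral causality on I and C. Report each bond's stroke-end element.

b0 →I1
b1 →J1
b2 →J1
b3 →J1
b4 →J1
b5 →J1

β2 →J1  (Se1: effort source, stroke at far end)
β4 →J1  (source Se2 imposes e)
β0 →I1  (I1: I, integral causality)
β1 →J1  (common-f at J1 fixed by 0)
β3 →J1  (1-jn J1 has f-setter on 0)
β5 →J1  (1-jn J1 has f-setter on 0)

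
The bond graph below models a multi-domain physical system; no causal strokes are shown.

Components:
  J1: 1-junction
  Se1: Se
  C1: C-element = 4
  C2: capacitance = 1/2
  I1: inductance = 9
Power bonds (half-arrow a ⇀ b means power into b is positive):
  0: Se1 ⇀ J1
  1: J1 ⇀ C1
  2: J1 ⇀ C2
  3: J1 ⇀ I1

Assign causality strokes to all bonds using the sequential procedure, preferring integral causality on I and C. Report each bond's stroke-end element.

b0 stroke→J1  (Se1: effort source, stroke at far end)
b1 stroke→J1  (C1 integral (e out))
b2 stroke→J1  (C2 integral (e out))
b3 stroke→I1  (closing 1-jn rule on J1)

bond 0 →J1
bond 1 →J1
bond 2 →J1
bond 3 →I1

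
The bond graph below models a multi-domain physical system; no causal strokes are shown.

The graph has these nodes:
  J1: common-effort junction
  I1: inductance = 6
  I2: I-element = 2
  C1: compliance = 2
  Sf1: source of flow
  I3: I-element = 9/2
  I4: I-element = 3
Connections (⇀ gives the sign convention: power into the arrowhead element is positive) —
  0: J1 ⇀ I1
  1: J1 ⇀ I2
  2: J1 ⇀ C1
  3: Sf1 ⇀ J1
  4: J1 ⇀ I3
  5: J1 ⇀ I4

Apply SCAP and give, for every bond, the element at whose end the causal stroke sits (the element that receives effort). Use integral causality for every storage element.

b3 stroke→Sf1  (Sf1 (Sf) sets flow on bond)
b0 stroke→I1  (prefer integral on I1)
b1 stroke→I2  (prefer integral on I2)
b2 stroke→J1  (C1 outputs effort q/C1)
b4 stroke→I3  (J1: bond 2 brought effort, rest push out)
b5 stroke→I4  (0-jn J1 has e-setter on 2)

bond 0 stroke→I1
bond 1 stroke→I2
bond 2 stroke→J1
bond 3 stroke→Sf1
bond 4 stroke→I3
bond 5 stroke→I4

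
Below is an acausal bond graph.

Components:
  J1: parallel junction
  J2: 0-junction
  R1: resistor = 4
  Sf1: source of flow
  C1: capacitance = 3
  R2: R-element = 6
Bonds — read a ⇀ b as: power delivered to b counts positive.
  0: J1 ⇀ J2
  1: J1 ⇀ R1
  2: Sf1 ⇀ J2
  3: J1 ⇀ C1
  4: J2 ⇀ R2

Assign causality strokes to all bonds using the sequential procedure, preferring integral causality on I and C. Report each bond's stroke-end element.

β0 stroke→J2
β1 stroke→R1
β2 stroke→Sf1
β3 stroke→J1
β4 stroke→R2

#2 stroke→Sf1  (source Sf1 imposes f)
#3 stroke→J1  (C1 integral (e out))
#0 stroke→J2  (J1 effort already set via bond 3)
#1 stroke→R1  (common-e at J1 fixed by 3)
#4 stroke→R2  (common-e at J2 fixed by 0)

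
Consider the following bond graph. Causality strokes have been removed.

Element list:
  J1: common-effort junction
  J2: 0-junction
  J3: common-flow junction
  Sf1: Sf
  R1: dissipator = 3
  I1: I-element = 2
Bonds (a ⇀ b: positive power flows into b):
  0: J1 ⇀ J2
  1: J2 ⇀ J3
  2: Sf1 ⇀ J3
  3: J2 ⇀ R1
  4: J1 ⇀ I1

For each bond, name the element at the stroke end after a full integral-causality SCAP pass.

b0 →J1
b1 →J3
b2 →Sf1
b3 →J2
b4 →I1

bond 2 stroke at Sf1  (Sf1 fixes flow; stroke at Sf1)
bond 1 stroke at J3  (1-jn J3 has f-setter on 2)
bond 4 stroke at I1  (I1 outputs flow p/I1)
bond 0 stroke at J1  (J1: last free bond brings effort in)
bond 3 stroke at J2  (J2 needs exactly one e-in)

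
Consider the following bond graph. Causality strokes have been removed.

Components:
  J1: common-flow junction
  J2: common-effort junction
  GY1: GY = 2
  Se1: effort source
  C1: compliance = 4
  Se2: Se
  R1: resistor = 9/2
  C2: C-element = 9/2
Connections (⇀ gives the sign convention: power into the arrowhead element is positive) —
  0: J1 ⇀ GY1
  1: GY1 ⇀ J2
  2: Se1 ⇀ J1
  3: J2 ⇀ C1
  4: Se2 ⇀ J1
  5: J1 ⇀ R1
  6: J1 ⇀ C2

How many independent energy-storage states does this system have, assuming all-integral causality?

bond 2 |J1  (Se1: effort source, stroke at far end)
bond 4 |J1  (source Se2 imposes e)
bond 3 |J2  (C1 integral (e out))
bond 1 |GY1  (0-jn J2 has e-setter on 3)
bond 0 |GY1  (GY1: gyrator matches bond 1)
bond 5 |J1  (1-jn J1 has f-setter on 0)
bond 6 |J1  (J1: bond 0 brought flow, rest push out)

2  (C1, C2 all integral)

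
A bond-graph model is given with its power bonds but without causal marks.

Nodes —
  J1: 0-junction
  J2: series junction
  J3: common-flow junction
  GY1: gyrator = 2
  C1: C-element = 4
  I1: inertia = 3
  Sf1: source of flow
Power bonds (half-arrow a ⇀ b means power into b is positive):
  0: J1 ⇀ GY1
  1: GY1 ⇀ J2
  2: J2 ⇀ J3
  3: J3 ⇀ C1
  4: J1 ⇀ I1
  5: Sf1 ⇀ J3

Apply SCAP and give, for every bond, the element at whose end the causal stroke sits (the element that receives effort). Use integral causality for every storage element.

bond 5 stroke at Sf1  (Sf1 fixes flow; stroke at Sf1)
bond 2 stroke at J3  (1-jn J3 has f-setter on 5)
bond 3 stroke at J3  (common-f at J3 fixed by 5)
bond 1 stroke at J2  (J2: bond 2 brought flow, rest push out)
bond 0 stroke at J1  (through GY1, causality inverts; strokes same side of GY1)
bond 4 stroke at I1  (J1: bond 0 brought effort, rest push out)

b0 →J1
b1 →J2
b2 →J3
b3 →J3
b4 →I1
b5 →Sf1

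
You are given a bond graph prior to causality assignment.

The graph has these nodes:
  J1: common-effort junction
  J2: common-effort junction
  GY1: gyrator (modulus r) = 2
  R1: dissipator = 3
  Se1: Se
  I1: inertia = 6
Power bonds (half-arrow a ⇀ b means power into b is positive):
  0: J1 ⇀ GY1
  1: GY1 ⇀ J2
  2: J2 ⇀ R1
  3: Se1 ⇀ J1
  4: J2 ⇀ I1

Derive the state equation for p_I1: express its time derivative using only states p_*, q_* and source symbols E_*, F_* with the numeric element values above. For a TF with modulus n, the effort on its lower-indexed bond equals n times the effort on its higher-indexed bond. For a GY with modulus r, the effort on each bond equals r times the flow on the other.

dp_I1/dt = 3*E_Se1/2 - p_I1/2

#3 →J1  (Se1: effort source, stroke at far end)
#0 →GY1  (J1: bond 3 brought effort, rest push out)
#1 →GY1  (through GY1, causality inverts; strokes same side of GY1)
#4 →I1  (I1 outputs flow p/I1)
#2 →J2  (J2 needs exactly one e-in)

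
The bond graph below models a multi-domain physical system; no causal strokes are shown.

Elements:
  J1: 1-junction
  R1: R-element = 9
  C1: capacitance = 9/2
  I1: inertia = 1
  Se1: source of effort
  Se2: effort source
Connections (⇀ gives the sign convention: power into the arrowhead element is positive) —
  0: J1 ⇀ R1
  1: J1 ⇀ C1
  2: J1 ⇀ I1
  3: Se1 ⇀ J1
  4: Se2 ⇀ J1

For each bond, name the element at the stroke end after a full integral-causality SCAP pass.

β3 →J1  (source Se1 imposes e)
β4 →J1  (Se2 fixes effort; stroke away)
β1 →J1  (C1 outputs effort q/C1)
β2 →I1  (prefer integral on I1)
β0 →J1  (1-jn J1 has f-setter on 2)

b0 stroke→J1
b1 stroke→J1
b2 stroke→I1
b3 stroke→J1
b4 stroke→J1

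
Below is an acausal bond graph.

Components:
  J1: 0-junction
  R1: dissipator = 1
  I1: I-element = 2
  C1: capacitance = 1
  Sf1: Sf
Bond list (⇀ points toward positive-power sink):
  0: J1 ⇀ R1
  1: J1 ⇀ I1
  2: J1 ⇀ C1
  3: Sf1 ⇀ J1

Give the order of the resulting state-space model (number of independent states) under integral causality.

2  (C1, I1 all integral)

#3 →Sf1  (Sf1 (Sf) sets flow on bond)
#1 →I1  (I1 outputs flow p/I1)
#2 →J1  (C1 outputs effort q/C1)
#0 →R1  (J1 effort already set via bond 2)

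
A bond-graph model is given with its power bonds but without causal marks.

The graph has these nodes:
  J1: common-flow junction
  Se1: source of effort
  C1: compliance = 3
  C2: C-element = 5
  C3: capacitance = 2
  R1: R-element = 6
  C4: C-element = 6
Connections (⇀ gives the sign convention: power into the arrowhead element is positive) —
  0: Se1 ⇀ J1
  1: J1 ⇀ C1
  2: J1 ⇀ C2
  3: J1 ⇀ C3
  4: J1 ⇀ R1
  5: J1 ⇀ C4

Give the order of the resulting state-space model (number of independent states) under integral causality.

4  (C1, C2, C3, C4 all integral)

β0 |J1  (Se1 (Se) sets effort on bond)
β1 |J1  (C1 integral (e out))
β2 |J1  (C2 integral (e out))
β3 |J1  (C3: C, integral causality)
β5 |J1  (C4 outputs effort q/C4)
β4 |R1  (J1: last free bond brings flow in)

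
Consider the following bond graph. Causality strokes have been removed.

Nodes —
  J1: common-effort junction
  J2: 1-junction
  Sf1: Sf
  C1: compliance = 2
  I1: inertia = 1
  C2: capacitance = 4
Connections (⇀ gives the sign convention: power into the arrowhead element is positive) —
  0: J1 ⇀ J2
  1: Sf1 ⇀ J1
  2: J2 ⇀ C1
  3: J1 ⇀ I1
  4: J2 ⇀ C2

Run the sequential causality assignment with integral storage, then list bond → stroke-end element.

#0 |J1
#1 |Sf1
#2 |J2
#3 |I1
#4 |J2

#1 stroke→Sf1  (Sf1 (Sf) sets flow on bond)
#2 stroke→J2  (C1 integral (e out))
#3 stroke→I1  (I1 integral (f out))
#0 stroke→J1  (only one effort-in slot at J1)
#4 stroke→J2  (common-f at J2 fixed by 0)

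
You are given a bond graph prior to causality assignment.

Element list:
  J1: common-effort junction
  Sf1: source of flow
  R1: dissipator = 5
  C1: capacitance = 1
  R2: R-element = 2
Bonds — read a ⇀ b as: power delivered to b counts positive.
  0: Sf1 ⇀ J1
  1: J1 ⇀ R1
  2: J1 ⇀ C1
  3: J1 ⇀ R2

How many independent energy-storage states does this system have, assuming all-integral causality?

#0 →Sf1  (Sf1 fixes flow; stroke at Sf1)
#2 →J1  (C1: C, integral causality)
#1 →R1  (J1 effort already set via bond 2)
#3 →R2  (J1: bond 2 brought effort, rest push out)

1  (C1 all integral)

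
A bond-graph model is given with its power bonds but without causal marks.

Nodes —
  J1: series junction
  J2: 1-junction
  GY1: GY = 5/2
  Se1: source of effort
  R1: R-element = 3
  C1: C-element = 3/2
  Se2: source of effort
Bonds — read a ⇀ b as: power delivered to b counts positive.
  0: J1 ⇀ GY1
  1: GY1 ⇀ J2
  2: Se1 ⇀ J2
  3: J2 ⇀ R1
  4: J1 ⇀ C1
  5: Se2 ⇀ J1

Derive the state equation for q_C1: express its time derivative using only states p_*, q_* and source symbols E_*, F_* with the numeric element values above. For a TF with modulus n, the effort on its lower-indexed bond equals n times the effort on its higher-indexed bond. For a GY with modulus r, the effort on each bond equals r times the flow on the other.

b2 →J2  (Se1 fixes effort; stroke away)
b5 →J1  (Se2 fixes effort; stroke away)
b4 →J1  (prefer integral on C1)
b0 →GY1  (J1 needs exactly one f-in)
b1 →GY1  (GY GY1: same side as bond 0)
b3 →J2  (1-jn J2 has f-setter on 1)

dq_C1/dt = -2*E_Se1/5 + 12*E_Se2/25 - 8*q_C1/25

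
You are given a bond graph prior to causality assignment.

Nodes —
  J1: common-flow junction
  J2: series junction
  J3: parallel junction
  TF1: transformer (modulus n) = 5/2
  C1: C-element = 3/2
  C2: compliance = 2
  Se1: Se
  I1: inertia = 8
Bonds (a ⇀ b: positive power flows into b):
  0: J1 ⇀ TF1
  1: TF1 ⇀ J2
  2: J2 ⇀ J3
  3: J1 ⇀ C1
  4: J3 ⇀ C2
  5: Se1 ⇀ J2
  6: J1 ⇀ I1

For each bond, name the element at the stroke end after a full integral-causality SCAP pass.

bond 0 →J1
bond 1 →TF1
bond 2 →J2
bond 3 →J1
bond 4 →J3
bond 5 →J2
bond 6 →I1

b5 |J2  (Se1 fixes effort; stroke away)
b3 |J1  (C1 outputs effort q/C1)
b4 |J3  (C2 outputs effort q/C2)
b2 |J2  (J3: bond 4 brought effort, rest push out)
b1 |TF1  (J2 needs exactly one f-in)
b0 |J1  (TF1 one-in-one-out from 1)
b6 |I1  (closing 1-jn rule on J1)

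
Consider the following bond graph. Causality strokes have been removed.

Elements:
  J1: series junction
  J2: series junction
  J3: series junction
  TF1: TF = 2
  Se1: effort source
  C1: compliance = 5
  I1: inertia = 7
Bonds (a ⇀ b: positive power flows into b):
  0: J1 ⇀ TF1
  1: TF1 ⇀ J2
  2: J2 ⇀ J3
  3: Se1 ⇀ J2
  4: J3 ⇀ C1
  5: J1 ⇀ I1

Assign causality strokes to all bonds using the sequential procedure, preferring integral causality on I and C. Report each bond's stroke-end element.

β0 |J1
β1 |TF1
β2 |J2
β3 |J2
β4 |J3
β5 |I1

b3 stroke→J2  (Se1: effort source, stroke at far end)
b4 stroke→J3  (C1: C, integral causality)
b2 stroke→J2  (only one flow-in slot at J3)
b1 stroke→TF1  (only one flow-in slot at J2)
b0 stroke→J1  (TF1: transformer flips bond 1)
b5 stroke→I1  (J1: last free bond brings flow in)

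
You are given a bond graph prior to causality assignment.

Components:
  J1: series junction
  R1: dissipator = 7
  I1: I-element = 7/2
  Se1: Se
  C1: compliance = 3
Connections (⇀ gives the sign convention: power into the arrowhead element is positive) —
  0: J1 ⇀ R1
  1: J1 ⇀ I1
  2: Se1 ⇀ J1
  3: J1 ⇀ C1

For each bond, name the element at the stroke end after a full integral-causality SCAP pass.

bond 2 stroke at J1  (Se1 fixes effort; stroke away)
bond 1 stroke at I1  (I1: I, integral causality)
bond 0 stroke at J1  (1-jn J1 has f-setter on 1)
bond 3 stroke at J1  (common-f at J1 fixed by 1)

#0 stroke at J1
#1 stroke at I1
#2 stroke at J1
#3 stroke at J1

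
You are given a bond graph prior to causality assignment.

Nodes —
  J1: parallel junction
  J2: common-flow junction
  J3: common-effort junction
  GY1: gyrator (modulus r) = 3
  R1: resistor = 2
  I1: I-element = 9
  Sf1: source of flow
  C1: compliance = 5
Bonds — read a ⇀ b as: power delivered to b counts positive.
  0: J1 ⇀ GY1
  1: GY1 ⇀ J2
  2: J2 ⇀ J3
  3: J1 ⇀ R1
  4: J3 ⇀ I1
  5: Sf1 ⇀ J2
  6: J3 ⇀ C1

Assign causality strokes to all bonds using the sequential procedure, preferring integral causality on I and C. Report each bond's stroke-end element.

#5 stroke at Sf1  (Sf1: flow source, stroke at near end)
#1 stroke at J2  (J2 flow already set via bond 5)
#2 stroke at J2  (common-f at J2 fixed by 5)
#0 stroke at J1  (GY GY1: same side as bond 1)
#3 stroke at R1  (0-jn J1 has e-setter on 0)
#4 stroke at I1  (prefer integral on I1)
#6 stroke at J3  (only one effort-in slot at J3)

bond 0 |J1
bond 1 |J2
bond 2 |J2
bond 3 |R1
bond 4 |I1
bond 5 |Sf1
bond 6 |J3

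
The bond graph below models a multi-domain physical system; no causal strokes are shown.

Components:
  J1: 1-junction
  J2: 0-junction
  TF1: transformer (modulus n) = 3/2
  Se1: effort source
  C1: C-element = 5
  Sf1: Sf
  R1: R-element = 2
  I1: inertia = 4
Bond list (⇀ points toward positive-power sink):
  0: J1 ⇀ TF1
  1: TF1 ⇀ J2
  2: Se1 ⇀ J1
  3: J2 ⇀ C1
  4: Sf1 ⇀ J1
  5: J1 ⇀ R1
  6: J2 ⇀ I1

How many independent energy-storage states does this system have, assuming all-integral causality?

2  (C1, I1 all integral)

#2 →J1  (Se1: effort source, stroke at far end)
#4 →Sf1  (Sf1 fixes flow; stroke at Sf1)
#0 →J1  (1-jn J1 has f-setter on 4)
#5 →J1  (common-f at J1 fixed by 4)
#1 →TF1  (through TF1, causality passes straight; one stroke at TF1)
#3 →J2  (C1 integral (e out))
#6 →I1  (J2: bond 3 brought effort, rest push out)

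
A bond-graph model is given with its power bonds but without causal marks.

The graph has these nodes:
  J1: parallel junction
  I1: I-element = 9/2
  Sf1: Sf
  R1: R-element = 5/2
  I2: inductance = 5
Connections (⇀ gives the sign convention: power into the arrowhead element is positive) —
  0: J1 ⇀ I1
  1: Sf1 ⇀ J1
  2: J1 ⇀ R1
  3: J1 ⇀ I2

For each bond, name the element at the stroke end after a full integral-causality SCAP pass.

b0 stroke at I1
b1 stroke at Sf1
b2 stroke at J1
b3 stroke at I2

#1 stroke→Sf1  (Sf1 fixes flow; stroke at Sf1)
#0 stroke→I1  (prefer integral on I1)
#3 stroke→I2  (I2 outputs flow p/I2)
#2 stroke→J1  (only one effort-in slot at J1)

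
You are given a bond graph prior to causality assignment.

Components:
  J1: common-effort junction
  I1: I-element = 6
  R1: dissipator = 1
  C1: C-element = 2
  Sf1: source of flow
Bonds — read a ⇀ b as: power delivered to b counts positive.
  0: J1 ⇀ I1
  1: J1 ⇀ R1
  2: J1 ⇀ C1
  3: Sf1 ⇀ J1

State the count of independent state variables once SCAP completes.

2  (C1, I1 all integral)

β3 →Sf1  (Sf1: flow source, stroke at near end)
β0 →I1  (I1 integral (f out))
β2 →J1  (prefer integral on C1)
β1 →R1  (J1: bond 2 brought effort, rest push out)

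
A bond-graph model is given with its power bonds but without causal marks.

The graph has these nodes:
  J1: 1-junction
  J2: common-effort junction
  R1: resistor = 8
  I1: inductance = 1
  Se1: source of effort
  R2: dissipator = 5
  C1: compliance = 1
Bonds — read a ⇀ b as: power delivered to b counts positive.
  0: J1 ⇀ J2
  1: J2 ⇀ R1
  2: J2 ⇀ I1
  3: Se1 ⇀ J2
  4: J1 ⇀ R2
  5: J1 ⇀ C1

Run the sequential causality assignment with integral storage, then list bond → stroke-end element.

β3 stroke→J2  (source Se1 imposes e)
β0 stroke→J1  (J2: bond 3 brought effort, rest push out)
β1 stroke→R1  (0-jn J2 has e-setter on 3)
β2 stroke→I1  (J2 effort already set via bond 3)
β5 stroke→J1  (C1: C, integral causality)
β4 stroke→R2  (J1: last free bond brings flow in)

β0 |J1
β1 |R1
β2 |I1
β3 |J2
β4 |R2
β5 |J1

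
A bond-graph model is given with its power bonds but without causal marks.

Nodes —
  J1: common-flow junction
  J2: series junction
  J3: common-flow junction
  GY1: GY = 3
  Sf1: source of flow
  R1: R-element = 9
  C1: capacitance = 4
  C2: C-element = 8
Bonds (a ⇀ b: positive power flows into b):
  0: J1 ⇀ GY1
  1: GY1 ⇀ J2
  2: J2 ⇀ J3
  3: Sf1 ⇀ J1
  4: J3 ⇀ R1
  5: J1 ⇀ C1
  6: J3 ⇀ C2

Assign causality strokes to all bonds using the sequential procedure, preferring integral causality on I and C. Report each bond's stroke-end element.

#3 stroke at Sf1  (source Sf1 imposes f)
#0 stroke at J1  (common-f at J1 fixed by 3)
#5 stroke at J1  (1-jn J1 has f-setter on 3)
#1 stroke at J2  (GY GY1: same side as bond 0)
#2 stroke at J3  (closing 1-jn rule on J2)
#6 stroke at J3  (C2 integral (e out))
#4 stroke at R1  (J3 needs exactly one f-in)

b0 →J1
b1 →J2
b2 →J3
b3 →Sf1
b4 →R1
b5 →J1
b6 →J3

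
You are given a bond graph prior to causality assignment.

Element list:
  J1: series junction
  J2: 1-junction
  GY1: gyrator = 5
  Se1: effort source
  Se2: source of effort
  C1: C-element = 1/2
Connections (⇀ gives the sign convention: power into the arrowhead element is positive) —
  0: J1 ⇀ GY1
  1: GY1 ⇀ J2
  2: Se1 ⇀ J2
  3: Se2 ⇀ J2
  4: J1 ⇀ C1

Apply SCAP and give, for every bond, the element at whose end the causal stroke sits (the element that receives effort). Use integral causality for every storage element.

b2 stroke→J2  (Se1: effort source, stroke at far end)
b3 stroke→J2  (Se2 fixes effort; stroke away)
b1 stroke→GY1  (J2 needs exactly one f-in)
b0 stroke→GY1  (GY GY1: same side as bond 1)
b4 stroke→J1  (1-jn J1 has f-setter on 0)

bond 0 stroke at GY1
bond 1 stroke at GY1
bond 2 stroke at J2
bond 3 stroke at J2
bond 4 stroke at J1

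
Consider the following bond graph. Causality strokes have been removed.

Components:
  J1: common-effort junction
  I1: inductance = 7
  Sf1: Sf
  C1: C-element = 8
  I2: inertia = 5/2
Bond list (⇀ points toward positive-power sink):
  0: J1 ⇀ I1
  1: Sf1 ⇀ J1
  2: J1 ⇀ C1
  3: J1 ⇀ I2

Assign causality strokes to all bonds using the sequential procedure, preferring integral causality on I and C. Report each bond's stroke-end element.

bond 0 stroke at I1
bond 1 stroke at Sf1
bond 2 stroke at J1
bond 3 stroke at I2

b1 stroke at Sf1  (Sf1 (Sf) sets flow on bond)
b0 stroke at I1  (I1 integral (f out))
b2 stroke at J1  (C1: C, integral causality)
b3 stroke at I2  (common-e at J1 fixed by 2)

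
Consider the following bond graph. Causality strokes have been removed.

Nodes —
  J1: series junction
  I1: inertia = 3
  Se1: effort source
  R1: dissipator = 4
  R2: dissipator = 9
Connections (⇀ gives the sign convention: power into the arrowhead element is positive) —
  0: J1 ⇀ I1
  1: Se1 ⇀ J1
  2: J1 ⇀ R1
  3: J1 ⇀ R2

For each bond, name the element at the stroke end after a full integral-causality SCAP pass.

b1 |J1  (Se1: effort source, stroke at far end)
b0 |I1  (I1: I, integral causality)
b2 |J1  (J1: bond 0 brought flow, rest push out)
b3 |J1  (1-jn J1 has f-setter on 0)

#0 stroke at I1
#1 stroke at J1
#2 stroke at J1
#3 stroke at J1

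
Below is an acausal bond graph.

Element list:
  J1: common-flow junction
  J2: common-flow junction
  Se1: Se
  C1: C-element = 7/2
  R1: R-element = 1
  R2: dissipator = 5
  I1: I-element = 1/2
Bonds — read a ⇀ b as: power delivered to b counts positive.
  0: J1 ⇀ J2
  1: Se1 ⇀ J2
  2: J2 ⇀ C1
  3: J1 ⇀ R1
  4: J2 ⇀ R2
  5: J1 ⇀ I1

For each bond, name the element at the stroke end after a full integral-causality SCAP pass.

#0 stroke→J1
#1 stroke→J2
#2 stroke→J2
#3 stroke→J1
#4 stroke→J2
#5 stroke→I1

#1 →J2  (source Se1 imposes e)
#2 →J2  (C1: C, integral causality)
#5 →I1  (I1 integral (f out))
#0 →J1  (1-jn J1 has f-setter on 5)
#3 →J1  (J1: bond 5 brought flow, rest push out)
#4 →J2  (J2: bond 0 brought flow, rest push out)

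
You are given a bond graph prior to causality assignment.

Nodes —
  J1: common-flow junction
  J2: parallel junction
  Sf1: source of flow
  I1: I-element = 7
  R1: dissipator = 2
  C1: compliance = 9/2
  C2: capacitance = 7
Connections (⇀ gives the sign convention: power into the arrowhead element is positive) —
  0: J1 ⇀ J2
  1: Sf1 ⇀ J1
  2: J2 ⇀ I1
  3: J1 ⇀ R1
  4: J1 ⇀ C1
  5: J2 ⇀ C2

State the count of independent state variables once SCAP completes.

β1 →Sf1  (Sf1: flow source, stroke at near end)
β0 →J1  (J1: bond 1 brought flow, rest push out)
β3 →J1  (common-f at J1 fixed by 1)
β4 →J1  (common-f at J1 fixed by 1)
β2 →I1  (I1 integral (f out))
β5 →J2  (J2: last free bond brings effort in)

3  (C1, C2, I1 all integral)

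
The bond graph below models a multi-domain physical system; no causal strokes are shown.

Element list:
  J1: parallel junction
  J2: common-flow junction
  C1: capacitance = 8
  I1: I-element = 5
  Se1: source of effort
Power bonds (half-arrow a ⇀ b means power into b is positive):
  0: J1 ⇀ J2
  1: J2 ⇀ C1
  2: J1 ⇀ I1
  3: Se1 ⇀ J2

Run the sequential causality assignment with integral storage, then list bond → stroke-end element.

b0 |J1
b1 |J2
b2 |I1
b3 |J2

b3 stroke→J2  (Se1 fixes effort; stroke away)
b1 stroke→J2  (C1 outputs effort q/C1)
b0 stroke→J1  (J2: last free bond brings flow in)
b2 stroke→I1  (J1: bond 0 brought effort, rest push out)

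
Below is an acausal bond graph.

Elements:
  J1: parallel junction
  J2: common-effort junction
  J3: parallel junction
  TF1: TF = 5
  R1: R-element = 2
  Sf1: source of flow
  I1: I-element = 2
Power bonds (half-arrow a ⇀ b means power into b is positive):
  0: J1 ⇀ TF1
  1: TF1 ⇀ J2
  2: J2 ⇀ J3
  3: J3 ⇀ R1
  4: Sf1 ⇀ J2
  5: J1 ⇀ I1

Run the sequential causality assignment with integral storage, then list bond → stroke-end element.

bond 0 stroke at J1
bond 1 stroke at TF1
bond 2 stroke at J2
bond 3 stroke at J3
bond 4 stroke at Sf1
bond 5 stroke at I1

bond 4 stroke at Sf1  (Sf1 (Sf) sets flow on bond)
bond 5 stroke at I1  (prefer integral on I1)
bond 0 stroke at J1  (J1 needs exactly one e-in)
bond 1 stroke at TF1  (TF1: transformer flips bond 0)
bond 2 stroke at J2  (closing 0-jn rule on J2)
bond 3 stroke at J3  (closing 0-jn rule on J3)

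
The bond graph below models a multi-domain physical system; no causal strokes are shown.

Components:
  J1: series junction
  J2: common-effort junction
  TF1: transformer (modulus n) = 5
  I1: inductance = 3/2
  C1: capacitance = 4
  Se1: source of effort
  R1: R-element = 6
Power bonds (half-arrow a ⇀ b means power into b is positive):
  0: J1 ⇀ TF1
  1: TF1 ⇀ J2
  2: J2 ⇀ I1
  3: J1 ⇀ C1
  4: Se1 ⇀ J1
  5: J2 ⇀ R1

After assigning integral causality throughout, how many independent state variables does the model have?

β4 |J1  (source Se1 imposes e)
β2 |I1  (I1 integral (f out))
β3 |J1  (C1: C, integral causality)
β0 |TF1  (J1: last free bond brings flow in)
β1 |J2  (TF1 one-in-one-out from 0)
β5 |R1  (0-jn J2 has e-setter on 1)

2  (C1, I1 all integral)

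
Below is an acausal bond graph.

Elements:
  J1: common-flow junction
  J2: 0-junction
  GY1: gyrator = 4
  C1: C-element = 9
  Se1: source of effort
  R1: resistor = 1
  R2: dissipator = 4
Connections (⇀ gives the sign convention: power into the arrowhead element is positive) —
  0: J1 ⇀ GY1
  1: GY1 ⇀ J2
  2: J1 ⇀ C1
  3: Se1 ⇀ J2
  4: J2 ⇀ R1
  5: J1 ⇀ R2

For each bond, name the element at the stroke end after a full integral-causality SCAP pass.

bond 0 →GY1
bond 1 →GY1
bond 2 →J1
bond 3 →J2
bond 4 →R1
bond 5 →J1

#3 stroke at J2  (Se1 (Se) sets effort on bond)
#1 stroke at GY1  (common-e at J2 fixed by 3)
#4 stroke at R1  (0-jn J2 has e-setter on 3)
#0 stroke at GY1  (through GY1, causality inverts; strokes same side of GY1)
#2 stroke at J1  (common-f at J1 fixed by 0)
#5 stroke at J1  (J1: bond 0 brought flow, rest push out)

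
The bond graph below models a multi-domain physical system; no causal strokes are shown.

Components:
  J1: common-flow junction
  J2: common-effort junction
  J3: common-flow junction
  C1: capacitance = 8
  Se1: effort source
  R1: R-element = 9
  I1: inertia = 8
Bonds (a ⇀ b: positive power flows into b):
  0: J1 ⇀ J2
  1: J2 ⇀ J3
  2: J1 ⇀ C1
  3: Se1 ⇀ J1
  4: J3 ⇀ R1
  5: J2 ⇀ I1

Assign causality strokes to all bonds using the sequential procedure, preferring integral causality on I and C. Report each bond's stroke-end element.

#3 stroke→J1  (Se1 fixes effort; stroke away)
#2 stroke→J1  (C1 integral (e out))
#0 stroke→J2  (J1: last free bond brings flow in)
#1 stroke→J3  (J2: bond 0 brought effort, rest push out)
#5 stroke→I1  (J2: bond 0 brought effort, rest push out)
#4 stroke→R1  (closing 1-jn rule on J3)

β0 stroke→J2
β1 stroke→J3
β2 stroke→J1
β3 stroke→J1
β4 stroke→R1
β5 stroke→I1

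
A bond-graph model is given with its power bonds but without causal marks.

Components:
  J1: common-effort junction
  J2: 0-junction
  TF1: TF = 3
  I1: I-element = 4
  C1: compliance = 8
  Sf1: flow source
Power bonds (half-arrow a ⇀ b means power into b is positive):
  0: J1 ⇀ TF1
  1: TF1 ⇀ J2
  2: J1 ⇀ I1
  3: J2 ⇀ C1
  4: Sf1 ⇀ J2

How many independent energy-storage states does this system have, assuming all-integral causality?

2  (C1, I1 all integral)

bond 4 →Sf1  (Sf1 (Sf) sets flow on bond)
bond 2 →I1  (I1 outputs flow p/I1)
bond 0 →J1  (J1 needs exactly one e-in)
bond 1 →TF1  (through TF1, causality passes straight; one stroke at TF1)
bond 3 →J2  (J2 needs exactly one e-in)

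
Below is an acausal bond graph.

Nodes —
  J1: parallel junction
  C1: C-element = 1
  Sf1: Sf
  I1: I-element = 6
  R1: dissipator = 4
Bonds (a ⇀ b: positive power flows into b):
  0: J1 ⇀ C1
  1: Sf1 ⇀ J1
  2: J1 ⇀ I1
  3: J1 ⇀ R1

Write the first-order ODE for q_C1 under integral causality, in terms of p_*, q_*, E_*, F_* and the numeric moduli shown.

dq_C1/dt = F_Sf1 - p_I1/6 - q_C1/4

#1 stroke→Sf1  (source Sf1 imposes f)
#0 stroke→J1  (C1 outputs effort q/C1)
#2 stroke→I1  (J1: bond 0 brought effort, rest push out)
#3 stroke→R1  (0-jn J1 has e-setter on 0)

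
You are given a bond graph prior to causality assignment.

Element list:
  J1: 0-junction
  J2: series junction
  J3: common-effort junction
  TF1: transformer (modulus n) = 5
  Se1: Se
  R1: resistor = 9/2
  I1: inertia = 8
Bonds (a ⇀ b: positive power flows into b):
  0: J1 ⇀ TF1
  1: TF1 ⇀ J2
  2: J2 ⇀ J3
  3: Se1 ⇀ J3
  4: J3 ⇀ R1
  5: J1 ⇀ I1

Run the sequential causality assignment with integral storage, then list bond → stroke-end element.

#3 →J3  (Se1: effort source, stroke at far end)
#2 →J2  (J3 effort already set via bond 3)
#4 →R1  (J3 effort already set via bond 3)
#1 →TF1  (J2 needs exactly one f-in)
#0 →J1  (TF1: transformer flips bond 1)
#5 →I1  (J1 effort already set via bond 0)

β0 |J1
β1 |TF1
β2 |J2
β3 |J3
β4 |R1
β5 |I1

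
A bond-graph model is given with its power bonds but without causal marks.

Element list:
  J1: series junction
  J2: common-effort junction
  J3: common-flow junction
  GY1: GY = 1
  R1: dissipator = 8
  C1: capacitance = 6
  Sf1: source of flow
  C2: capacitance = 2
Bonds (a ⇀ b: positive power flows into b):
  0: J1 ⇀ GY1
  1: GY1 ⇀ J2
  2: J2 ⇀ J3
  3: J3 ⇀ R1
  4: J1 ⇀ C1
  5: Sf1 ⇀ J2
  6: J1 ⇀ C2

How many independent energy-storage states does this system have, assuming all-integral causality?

β5 →Sf1  (Sf1 fixes flow; stroke at Sf1)
β4 →J1  (C1 outputs effort q/C1)
β6 →J1  (C2 integral (e out))
β0 →GY1  (J1 needs exactly one f-in)
β1 →GY1  (GY GY1: same side as bond 0)
β2 →J2  (J2: last free bond brings effort in)
β3 →J3  (J3 flow already set via bond 2)

2  (C1, C2 all integral)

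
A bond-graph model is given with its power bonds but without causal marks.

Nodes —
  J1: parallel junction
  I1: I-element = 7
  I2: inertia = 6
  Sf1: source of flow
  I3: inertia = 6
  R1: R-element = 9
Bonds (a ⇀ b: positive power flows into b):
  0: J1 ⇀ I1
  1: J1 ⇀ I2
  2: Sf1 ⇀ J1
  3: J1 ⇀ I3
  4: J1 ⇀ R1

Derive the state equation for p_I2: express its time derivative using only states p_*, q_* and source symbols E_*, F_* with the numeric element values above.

dp_I2/dt = 9*F_Sf1 - 9*p_I1/7 - 3*p_I2/2 - 3*p_I3/2

β2 |Sf1  (source Sf1 imposes f)
β0 |I1  (I1 outputs flow p/I1)
β1 |I2  (I2: I, integral causality)
β3 |I3  (I3 outputs flow p/I3)
β4 |J1  (closing 0-jn rule on J1)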